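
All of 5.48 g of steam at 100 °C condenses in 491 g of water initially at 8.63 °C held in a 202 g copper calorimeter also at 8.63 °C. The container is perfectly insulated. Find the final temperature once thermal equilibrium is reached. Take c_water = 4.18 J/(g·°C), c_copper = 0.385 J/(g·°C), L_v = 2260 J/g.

Energy balance with sensible and latent terms:
condense steam: −5.48·2260 = −12385; condensate cools 100→T: 5.48·4.18·(T − 100) = 22.91(T − 100); water warms: 491·4.18·(T − 8.63) = 2052.4(T − 8.63); copper cup: 202·0.385·(T − 8.63) = 77.77(T − 8.63)
2153.1 T = 12385 + 2290.6 + 18383 = 33059
T ≈ 15.35 °C (< 100 °C, so full condensation is consistent).

T_f ≈ 15.4 °C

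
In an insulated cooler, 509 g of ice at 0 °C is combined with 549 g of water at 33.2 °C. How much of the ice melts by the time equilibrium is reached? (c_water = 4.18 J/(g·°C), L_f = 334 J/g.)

Heat available from the water dropping to 0 °C: 549·4.18·33.2 = 76188 J.
Fully melting the ice requires m_ice L_f = 509·334 = 170006 J.
Since 76188 < 170006 J, not all the ice melts; equilibrium is at 0 °C.
m_melt = 76188 / L_f = 228.1 g.

m_melted ≈ 228 g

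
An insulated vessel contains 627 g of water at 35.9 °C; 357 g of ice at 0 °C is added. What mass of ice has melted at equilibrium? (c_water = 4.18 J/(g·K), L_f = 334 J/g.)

m_melted ≈ 282 g

Water can give up m c ΔT = 627·4.18·35.9 = 94089 J before reaching 0 °C.
To melt every bit of ice: 357·334 = 119238 J.
94089 J < 119238 J, so only part of the ice melts and the system sits at 0 °C.
Mass melted = 94089/334 ≈ 281.7 g.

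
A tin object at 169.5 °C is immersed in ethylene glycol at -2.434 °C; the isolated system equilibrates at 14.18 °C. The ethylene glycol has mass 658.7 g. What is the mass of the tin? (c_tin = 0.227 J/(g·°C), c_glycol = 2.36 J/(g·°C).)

m ≈ 733 g

Conservation of energy gives ΣQ = 0:
m×0.227×(14.18 − 169.5) + 658.7×2.36×(14.18 − (-2.434)) = 0
-35.26 m = -25827
m = -25827/-35.26 ≈ 732.5 g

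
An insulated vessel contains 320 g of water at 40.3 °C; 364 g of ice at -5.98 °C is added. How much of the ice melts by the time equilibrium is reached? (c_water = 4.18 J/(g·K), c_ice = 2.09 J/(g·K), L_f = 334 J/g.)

m_melted ≈ 148 g

Water can give up m c ΔT = 320×4.18×40.3 = 53905 J before reaching 0 °C.
Warming the ice to 0 °C takes 364×2.09×5.98 = 4549.3 J, leaving 49356 J for melting.
To melt every bit of ice: 364×334 = 121576 J.
Since 49356 < 121576 J, not all the ice melts; equilibrium is at 0 °C.
Mass melted = 49356/334 ≈ 147.8 g.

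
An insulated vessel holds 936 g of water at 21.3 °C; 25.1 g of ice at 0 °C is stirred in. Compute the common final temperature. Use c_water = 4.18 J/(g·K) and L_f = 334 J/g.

Taking heat into each body as positive, Σ m c ΔT = 0:
latent heat to melt: 25.1×334 = 8383.4; meltwater 0→T: 25.1×4.18×T = 104.92 T; water: 3912.5(T − 21.3)
4017.4 T = 83336 − 8383.4 = 74952
T ≈ 18.66 °C (positive, so assuming full melt was valid).

T_f ≈ 18.7 °C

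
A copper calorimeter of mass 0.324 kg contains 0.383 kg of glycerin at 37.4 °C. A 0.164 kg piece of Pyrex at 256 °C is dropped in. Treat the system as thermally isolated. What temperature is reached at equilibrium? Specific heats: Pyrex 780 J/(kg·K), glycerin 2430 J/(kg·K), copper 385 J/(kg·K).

With ΣQ=0 the equilibrium temperature is the m·c-weighted mean:
T_f = (127.92*256 + 930.69*37.4 + 124.74*37.4) / (127.92 + 930.69 + 124.74)
    = 72221 / 1183.4 ≈ 61.03 °C

T_f ≈ 61.0 °C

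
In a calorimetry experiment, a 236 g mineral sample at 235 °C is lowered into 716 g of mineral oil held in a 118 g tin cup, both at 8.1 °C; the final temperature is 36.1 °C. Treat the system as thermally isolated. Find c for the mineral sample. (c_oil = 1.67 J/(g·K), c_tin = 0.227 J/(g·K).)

c ≈ 0.729 J/(g·K)

Let T be the final temperature. ΣQ_i = 0:
236×c×(36.1 − 235) + 716×1.67×(36.1 − 8.1) + 118×0.227×(36.1 − 8.1) = 0
-46940 c = -34230
c = -34230/-46940 ≈ 0.7292 J/(g·K)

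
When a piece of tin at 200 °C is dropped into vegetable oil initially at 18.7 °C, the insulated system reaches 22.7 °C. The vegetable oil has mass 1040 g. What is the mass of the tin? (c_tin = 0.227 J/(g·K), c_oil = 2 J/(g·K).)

m ≈ 207 g

Energy conservation, ΣQ = 0:
m·0.227·(22.7 − 200) + 1040·2·(22.7 − 18.7) = 0
-40.25 m = -8320
m = -8320/-40.25 ≈ 206.7 g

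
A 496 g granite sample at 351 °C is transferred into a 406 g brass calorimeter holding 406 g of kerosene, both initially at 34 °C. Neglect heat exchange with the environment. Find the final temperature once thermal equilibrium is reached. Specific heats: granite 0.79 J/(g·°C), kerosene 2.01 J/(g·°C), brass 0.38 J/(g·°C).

Let T be the final temperature. ΣQ_i = 0:
496×0.79×(T − 351) + 406×2.01×(T − 34) + 406×0.38×(T − 34) = 0
(391.84 + 816.06 + 154.28) T = 391.84×351 + 816.06×34 + 154.28×34
T = 170527/1362.2 ≈ 125.19 °C

T_f ≈ 125.2 °C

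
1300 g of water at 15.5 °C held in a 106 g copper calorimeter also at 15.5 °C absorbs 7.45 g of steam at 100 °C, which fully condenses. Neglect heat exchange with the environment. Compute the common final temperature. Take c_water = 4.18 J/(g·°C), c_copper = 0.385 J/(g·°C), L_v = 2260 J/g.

T_f ≈ 19.0 °C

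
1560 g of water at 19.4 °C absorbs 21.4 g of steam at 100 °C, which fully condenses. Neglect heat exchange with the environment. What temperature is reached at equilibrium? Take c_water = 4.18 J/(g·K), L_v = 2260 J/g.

Sum of m c ΔT and latent-heat terms is zero:
condense steam: −21.4×2260 = −48364
  condensate cools 100→T: 21.4×4.18×(T − 100) = 89.45(T − 100)
  water warms: 1560×4.18×(T − 19.4) = 6520.8(T − 19.4)
6610.3 T = 48364 + 8945.2 + 126504 = 183813
T ≈ 27.81 °C — below 100 °C, confirming all the steam condensed.

T_f ≈ 27.8 °C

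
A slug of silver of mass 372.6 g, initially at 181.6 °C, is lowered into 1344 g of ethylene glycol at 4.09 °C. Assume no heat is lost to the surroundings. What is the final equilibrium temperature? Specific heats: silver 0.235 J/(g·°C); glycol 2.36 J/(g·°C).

With ΣQ=0 the equilibrium temperature is the m·c-weighted mean:
T_f = (87.56·181.6 + 3171.8·4.09) / (87.56 + 3171.8)
    = 28874 / 3259.4 ≈ 8.86 °C

T_f ≈ 8.9 °C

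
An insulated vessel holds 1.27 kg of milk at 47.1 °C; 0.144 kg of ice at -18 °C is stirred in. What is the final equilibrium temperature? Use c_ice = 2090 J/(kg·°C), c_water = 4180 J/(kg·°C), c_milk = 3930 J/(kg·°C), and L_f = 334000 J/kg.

Heat gained plus heat lost sum to zero:
warm ice to 0 °C: 0.144×2090×(0 − (-18)) = 5417.3; latent heat to melt: 0.144×334000 = 48096; warm the meltwater: 601.92 T; milk cools: 1.27×3930×(T − 47.1) = 4991.1(T − 47.1)
5593 T = 235081 − 53513 = 181568
T ≈ 32.46 °C (positive, so assuming full melt was valid).

T_f ≈ 32.5 °C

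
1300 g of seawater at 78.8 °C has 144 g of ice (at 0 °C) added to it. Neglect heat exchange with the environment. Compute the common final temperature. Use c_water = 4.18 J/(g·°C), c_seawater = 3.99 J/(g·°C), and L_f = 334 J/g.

Let T be the final temperature. ΣQ_i = 0:
fusion: m_ice L_f = 144×334 = 48096; meltwater 0→T: 144×4.18×T = 601.92 T; seawater: 5187(T − 78.8)
5788.9 T = 408736 − 48096 = 360640
T ≈ 62.30 °C — above 0 °C, consistent with complete melting.

T_f ≈ 62.3 °C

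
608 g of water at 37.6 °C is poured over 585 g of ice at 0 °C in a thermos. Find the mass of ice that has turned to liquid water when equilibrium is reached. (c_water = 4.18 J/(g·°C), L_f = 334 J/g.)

Water can give up m c ΔT = 608×4.18×37.6 = 95558 J before reaching 0 °C.
To melt every bit of ice: 585×334 = 195390 J.
95558 J < 195390 J, so only part of the ice melts and the system sits at 0 °C.
Mass melted = 95558/334 ≈ 286.1 g.

m_melted ≈ 286 g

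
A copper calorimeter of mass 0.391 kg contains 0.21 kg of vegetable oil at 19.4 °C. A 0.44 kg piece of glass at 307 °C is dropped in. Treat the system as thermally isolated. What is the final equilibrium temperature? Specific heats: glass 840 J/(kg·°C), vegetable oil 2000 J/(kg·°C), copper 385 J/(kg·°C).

T_f ≈ 132.5 °C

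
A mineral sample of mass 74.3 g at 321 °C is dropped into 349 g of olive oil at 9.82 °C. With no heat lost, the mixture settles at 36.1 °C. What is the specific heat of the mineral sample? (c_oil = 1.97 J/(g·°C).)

c ≈ 0.854 J/(g·°C)

Setting the total heat transfer to zero:
74.3×c×(36.1 − 321) + 349×1.97×(36.1 − 9.82) = 0
-21168 c = -18068
c = -18068/-21168 ≈ 0.8536 J/(g·°C)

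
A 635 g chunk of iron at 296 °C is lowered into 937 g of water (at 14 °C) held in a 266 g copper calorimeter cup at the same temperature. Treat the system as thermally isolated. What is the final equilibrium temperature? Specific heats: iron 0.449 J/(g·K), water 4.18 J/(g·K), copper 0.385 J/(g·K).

Let T be the final temperature. ΣQ_i = 0:
635*0.449*(T − 296) + 937*4.18*(T − 14) + 266*0.385*(T − 14) = 0
(285.12 + 3916.7 + 102.41) T = 285.12*296 + 3916.7*14 + 102.41*14
T ≈ 32.68 °C

T_f ≈ 32.7 °C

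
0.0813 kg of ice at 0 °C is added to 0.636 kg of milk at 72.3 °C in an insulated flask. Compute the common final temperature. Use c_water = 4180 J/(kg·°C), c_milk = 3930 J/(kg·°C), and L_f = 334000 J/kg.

T_f ≈ 54.1 °C

Heat gained plus heat lost sum to zero:
fusion: m_ice L_f = 0.0813×334000 = 27154
  warm the meltwater: 339.83 T
  milk: 2499.5(T − 72.3)
2839.3 T = 180712 − 27154 = 153558
T ≈ 54.08 °C — above 0 °C, consistent with complete melting.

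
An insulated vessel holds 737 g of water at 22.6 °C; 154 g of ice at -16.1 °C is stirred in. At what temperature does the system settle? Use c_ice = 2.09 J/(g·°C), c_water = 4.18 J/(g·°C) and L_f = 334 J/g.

T_f ≈ 3.5 °C

Net heat exchanged in the isolated system is zero:
ice -16.1→0 °C: 154·2.09·16.1 = 5181.9
  latent heat to melt: 154·334 = 51436
  warm the meltwater: 643.72 T
  water: 3080.7(T − 22.6)
3724.4 T = 69623 − 56618 = 13005
T ≈ 3.49 °C — above 0 °C, consistent with complete melting.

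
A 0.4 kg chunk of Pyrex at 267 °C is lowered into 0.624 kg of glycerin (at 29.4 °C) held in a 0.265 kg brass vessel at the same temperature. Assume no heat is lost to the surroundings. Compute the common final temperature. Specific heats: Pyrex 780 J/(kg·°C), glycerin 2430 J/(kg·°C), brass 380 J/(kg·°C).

T_f ≈ 67.8 °C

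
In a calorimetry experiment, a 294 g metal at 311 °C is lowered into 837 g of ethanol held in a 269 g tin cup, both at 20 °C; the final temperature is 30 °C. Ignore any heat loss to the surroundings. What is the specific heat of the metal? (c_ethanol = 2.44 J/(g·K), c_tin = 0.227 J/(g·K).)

Net heat exchanged in the isolated system is zero:
294·c·(30 − 311) + 837·2.44·(30 − 20) + 269·0.227·(30 − 20) = 0
-82614 c = -21033
c = -21033/-82614 ≈ 0.2546 J/(g·K)

c ≈ 0.255 J/(g·K)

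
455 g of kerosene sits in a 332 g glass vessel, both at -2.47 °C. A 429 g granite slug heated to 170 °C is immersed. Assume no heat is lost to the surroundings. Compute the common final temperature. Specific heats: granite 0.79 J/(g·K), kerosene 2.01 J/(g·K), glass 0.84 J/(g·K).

T_f ≈ 35.7 °C

Let T be the final temperature. ΣQ_i = 0:
429×0.79×(T − 170) + 455×2.01×(T − (-2.47)) + 332×0.84×(T − (-2.47)) = 0
338.91(T − 170) + 914.55(T − (-2.47)) + 278.88(T − (-2.47)) = 0
(338.91 + 914.55 + 278.88) T = 338.91×170 + 914.55×(-2.47) + 278.88×(-2.47)
T ≈ 35.68 °C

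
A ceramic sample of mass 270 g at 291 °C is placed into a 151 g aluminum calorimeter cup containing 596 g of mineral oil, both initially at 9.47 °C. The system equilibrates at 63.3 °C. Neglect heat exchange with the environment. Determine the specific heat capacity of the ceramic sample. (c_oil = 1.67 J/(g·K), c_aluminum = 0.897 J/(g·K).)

Setting the total heat transfer to zero:
270×c×(63.3 − 291) + 596×1.67×(63.3 − 9.47) + 151×0.897×(63.3 − 9.47) = 0
-61479 c = -60869
c = -60869/-61479 ≈ 0.9901 J/(g·K)

c ≈ 0.99 J/(g·K)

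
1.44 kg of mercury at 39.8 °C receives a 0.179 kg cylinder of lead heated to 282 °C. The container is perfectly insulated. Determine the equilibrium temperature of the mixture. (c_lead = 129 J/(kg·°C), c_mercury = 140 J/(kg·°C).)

T_f ≈ 64.7 °C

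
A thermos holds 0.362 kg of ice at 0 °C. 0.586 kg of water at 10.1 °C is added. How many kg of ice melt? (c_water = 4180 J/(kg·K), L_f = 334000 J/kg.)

m_melted ≈ 0.0741 kg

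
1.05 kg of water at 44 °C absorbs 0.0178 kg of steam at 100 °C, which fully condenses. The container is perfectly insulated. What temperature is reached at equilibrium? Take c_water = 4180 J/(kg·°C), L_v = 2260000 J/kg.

T_f ≈ 53.9 °C

Let T be the final temperature. ΣQ_i = 0:
steam→water at 100 °C releases m L_v = 0.0178×2260000 = 40228
  condensate cools 100→T: 0.0178×4180×(T − 100) = 74.4(T − 100)
  water warms: 1.05×4180×(T − 44) = 4389(T − 44)
4463.4 T = 40228 + 7440.4 + 193116 = 240784
T ≈ 53.95 °C, under the boiling point, so the assumption holds.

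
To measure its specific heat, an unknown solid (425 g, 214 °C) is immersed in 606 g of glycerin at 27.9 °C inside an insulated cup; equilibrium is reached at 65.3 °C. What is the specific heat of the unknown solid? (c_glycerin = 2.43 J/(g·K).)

c ≈ 0.871 J/(g·K)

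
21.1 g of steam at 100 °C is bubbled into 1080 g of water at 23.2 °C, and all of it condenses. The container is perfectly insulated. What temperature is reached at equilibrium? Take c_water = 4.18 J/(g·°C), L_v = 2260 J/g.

T_f ≈ 35.0 °C

Net heat exchanged in the isolated system is zero:
condense steam: −21.1·2260 = −47686
  condensed water 100 °C→T: 88.2(T − 100)
  water warms: 1080·4.18·(T − 23.2) = 4514.4(T − 23.2)
4602.6 T = 47686 + 8819.8 + 104734 = 161240
T ≈ 35.03 °C (< 100 °C, so full condensation is consistent).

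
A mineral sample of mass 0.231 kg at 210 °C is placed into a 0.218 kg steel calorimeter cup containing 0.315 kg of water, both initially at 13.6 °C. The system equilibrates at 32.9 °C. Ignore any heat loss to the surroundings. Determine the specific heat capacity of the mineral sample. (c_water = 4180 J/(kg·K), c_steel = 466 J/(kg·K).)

c ≈ 669 J/(kg·K)

Conservation of energy gives ΣQ = 0:
0.231·c·(32.9 − 210) + 0.315·4180·(32.9 − 13.6) + 0.218·466·(32.9 − 13.6) = 0
-40.91 c = -27373
c = -27373/-40.91 ≈ 669.1 J/(kg·K)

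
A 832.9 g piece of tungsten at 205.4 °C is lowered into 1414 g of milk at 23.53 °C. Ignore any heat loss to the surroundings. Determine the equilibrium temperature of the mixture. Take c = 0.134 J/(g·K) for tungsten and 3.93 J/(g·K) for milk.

T_f ≈ 27.1 °C

T_f is the heat-capacity-weighted average of the initial temperatures:
T_f = (111.61*205.4 + 5557*23.53) / (111.61 + 5557)
    = 153681 / 5668.6 ≈ 27.11 °C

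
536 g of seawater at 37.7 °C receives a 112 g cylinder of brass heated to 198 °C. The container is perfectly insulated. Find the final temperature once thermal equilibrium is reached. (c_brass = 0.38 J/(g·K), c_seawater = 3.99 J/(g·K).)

Setting the total heat transfer to zero:
112*0.38*(T − 198) + 536*3.99*(T − 37.7) = 0
2181.2 T = 89054
T = 89054 / 2181.2 = 40.8 °C

T_f ≈ 40.8 °C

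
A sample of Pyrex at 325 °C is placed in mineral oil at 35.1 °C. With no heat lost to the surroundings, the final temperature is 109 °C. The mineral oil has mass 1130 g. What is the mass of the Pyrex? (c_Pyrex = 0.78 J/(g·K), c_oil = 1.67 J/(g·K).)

Let T be the final temperature. ΣQ_i = 0:
m·0.78·(109 − 325) + 1130·1.67·(109 − 35.1) = 0
-168.48 m = -139457
m = -139457/-168.48 ≈ 827.7 g

m ≈ 828 g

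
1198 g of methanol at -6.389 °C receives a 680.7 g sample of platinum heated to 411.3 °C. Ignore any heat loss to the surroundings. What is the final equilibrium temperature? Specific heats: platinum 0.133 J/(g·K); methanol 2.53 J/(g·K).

T_f = Σ m_i c_i T_i / Σ m_i c_i:
T_f = (90.53×411.3 + 3030.9×(-6.389)) / (90.53 + 3030.9)
    = 17872 / 3121.5 ≈ 5.73 °C

T_f ≈ 5.7 °C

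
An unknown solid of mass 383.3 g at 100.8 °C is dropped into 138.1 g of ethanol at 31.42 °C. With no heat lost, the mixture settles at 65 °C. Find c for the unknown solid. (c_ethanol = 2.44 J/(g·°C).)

Heat gained plus heat lost sum to zero:
383.3·c·(65 − 100.8) + 138.1·2.44·(65 − 31.42) = 0
-13722 c = -11315
c = -11315/-13722 ≈ 0.8246 J/(g·°C)

c ≈ 0.825 J/(g·°C)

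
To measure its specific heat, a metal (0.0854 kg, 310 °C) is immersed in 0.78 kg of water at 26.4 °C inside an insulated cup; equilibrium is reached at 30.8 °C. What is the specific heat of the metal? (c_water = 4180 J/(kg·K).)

c ≈ 602 J/(kg·K)

Heat lost by the metal = heat gained by the water:
0.0854×c×(310 − 30.8) = 0.78×4180×(30.8 − 26.4)
23.84 c = 14346  ⇒  c ≈ 601.7 J/(kg·K)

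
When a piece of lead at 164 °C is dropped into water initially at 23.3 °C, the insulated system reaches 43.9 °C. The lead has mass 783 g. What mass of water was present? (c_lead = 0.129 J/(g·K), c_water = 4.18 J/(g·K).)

m ≈ 141 g

Taking heat into each body as positive, Σ m c ΔT = 0:
783·0.129·(43.9 − 164) + m·4.18·(43.9 − 23.3) = 0
86.11 m = 12131
m = 12131/86.11 ≈ 140.9 g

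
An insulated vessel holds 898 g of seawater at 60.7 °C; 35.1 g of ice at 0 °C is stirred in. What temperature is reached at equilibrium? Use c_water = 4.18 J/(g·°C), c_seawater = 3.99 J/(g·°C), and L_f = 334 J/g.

T_f ≈ 55.2 °C

Energy balance with sensible and latent terms:
melt ice: 35.1×334 = 11723
  meltwater 0→T: 35.1×4.18×T = 146.72 T
  seawater: 3583(T − 60.7)
3729.7 T = 217489 − 11723 = 205766
T ≈ 55.17 °C. Since T > 0 °C, the all-ice-melts assumption holds.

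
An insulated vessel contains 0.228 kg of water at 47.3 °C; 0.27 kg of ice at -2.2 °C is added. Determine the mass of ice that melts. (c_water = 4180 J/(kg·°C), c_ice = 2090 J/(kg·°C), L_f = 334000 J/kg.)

Heat available from the water dropping to 0 °C: 0.228·4180·47.3 = 45079 J.
Of that, 0.27·2090·2.2 = 1241.5 J goes to bring the ice to 0 °C, leaving 43837 J.
To melt every bit of ice: 0.27·334000 = 90180 J.
That's not enough to melt it all — equilibrium is at 0 °C with ice remaining.
m_melt = 43837 / L_f = 0.1312 kg.

m_melted ≈ 0.131 kg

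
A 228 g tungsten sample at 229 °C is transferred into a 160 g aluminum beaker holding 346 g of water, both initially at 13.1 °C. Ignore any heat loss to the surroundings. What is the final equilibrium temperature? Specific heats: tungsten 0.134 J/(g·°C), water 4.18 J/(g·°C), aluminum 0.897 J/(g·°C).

T_f ≈ 17.2 °C

Taking heat into each body as positive, Σ m c ΔT = 0:
228*0.134*(T − 229) + 346*4.18*(T − 13.1) + 160*0.897*(T − 13.1) = 0
(30.55 + 1446.3 + 143.52) T = 30.55*229 + 1446.3*13.1 + 143.52*13.1
T ≈ 17.17 °C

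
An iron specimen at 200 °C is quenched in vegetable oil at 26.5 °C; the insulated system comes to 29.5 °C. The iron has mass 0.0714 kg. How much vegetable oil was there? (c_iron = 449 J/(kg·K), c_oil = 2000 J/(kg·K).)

m ≈ 0.911 kg

Energy conservation, ΣQ = 0:
0.0714·449·(29.5 − 200) + m·2000·(29.5 − 26.5) = 0
6000 m = 5466
m = 5466/6000 ≈ 0.911 kg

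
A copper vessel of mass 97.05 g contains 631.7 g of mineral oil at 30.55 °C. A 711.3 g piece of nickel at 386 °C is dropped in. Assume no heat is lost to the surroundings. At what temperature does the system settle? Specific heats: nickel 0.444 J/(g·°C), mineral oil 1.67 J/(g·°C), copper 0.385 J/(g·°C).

T_f ≈ 110.3 °C

Conservation of energy gives ΣQ = 0:
711.3×0.444×(T − 386) + 631.7×1.67×(T − 30.55) + 97.05×0.385×(T − 30.55) = 0
(315.82 + 1054.9 + 37.36) T = 315.82×386 + 1054.9×30.55 + 37.36×30.55
T ≈ 110.27 °C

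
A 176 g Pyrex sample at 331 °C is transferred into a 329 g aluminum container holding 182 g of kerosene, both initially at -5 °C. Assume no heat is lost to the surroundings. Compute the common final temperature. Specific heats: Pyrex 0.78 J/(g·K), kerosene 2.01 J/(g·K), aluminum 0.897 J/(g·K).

T_f ≈ 52.8 °C

Energy conservation, ΣQ = 0:
176*0.78*(T − 331) + 182*2.01*(T − (-5)) + 329*0.897*(T − (-5)) = 0
137.28(T − 331) + 365.82(T − (-5)) + 295.11(T − (-5)) = 0
798.21 T = 42135
T = 42135 / 798.21 = 52.8 °C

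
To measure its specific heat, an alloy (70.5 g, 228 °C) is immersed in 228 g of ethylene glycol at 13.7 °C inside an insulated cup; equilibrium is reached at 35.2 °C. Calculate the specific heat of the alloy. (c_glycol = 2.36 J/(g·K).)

c ≈ 0.851 J/(g·K)

m_s c (T_s − T_f) = m_glycol c_glycol (T_f − T_0):
70.5·c·(228 − 35.2) = 228·2.36·(35.2 − 13.7)
13592 c = 11569  ⇒  c ≈ 0.8511 J/(g·K)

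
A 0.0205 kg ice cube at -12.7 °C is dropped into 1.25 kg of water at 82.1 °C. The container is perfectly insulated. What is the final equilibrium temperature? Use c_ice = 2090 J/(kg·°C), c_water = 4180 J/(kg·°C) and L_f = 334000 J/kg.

Let T be the final temperature. ΣQ_i = 0:
warm ice to 0 °C: 0.0205×2090×(0 − (-12.7)) = 544.13
  melt ice: 0.0205×334000 = 6847
  meltwater 0→T: 0.0205×4180×T = 85.69 T
  water: 5225(T − 82.1)
5310.7 T = 428972 − 7391.1 = 421581
T ≈ 79.38 °C — above 0 °C, consistent with complete melting.

T_f ≈ 79.4 °C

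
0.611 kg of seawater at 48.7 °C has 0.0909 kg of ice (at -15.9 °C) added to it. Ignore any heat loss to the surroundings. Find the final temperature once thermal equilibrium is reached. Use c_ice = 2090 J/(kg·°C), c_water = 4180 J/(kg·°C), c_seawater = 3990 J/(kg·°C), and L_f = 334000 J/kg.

T_f ≈ 30.3 °C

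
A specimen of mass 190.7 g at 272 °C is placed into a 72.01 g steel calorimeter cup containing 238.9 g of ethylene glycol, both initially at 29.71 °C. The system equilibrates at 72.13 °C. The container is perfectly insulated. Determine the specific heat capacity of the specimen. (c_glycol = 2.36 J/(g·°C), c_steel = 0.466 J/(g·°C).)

Energy conservation, ΣQ = 0:
190.7×c×(72.13 − 272) + 238.9×2.36×(72.13 − 29.71) + 72.01×0.466×(72.13 − 29.71) = 0
-38115 c = -25340
c = -25340/-38115 ≈ 0.6648 J/(g·°C)

c ≈ 0.665 J/(g·°C)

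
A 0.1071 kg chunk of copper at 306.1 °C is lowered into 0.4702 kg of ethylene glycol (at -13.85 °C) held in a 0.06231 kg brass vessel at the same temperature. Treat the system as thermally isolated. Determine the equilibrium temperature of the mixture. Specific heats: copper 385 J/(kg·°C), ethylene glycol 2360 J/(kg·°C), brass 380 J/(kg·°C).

T_f ≈ -2.6 °C

Net heat exchanged in the isolated system is zero:
0.1071*385*(T − 306.1) + 0.4702*2360*(T − (-13.85)) + 0.06231*380*(T − (-13.85)) = 0
41.23(T − 306.1) + 1109.7(T − (-13.85)) + 23.68(T − (-13.85)) = 0
1174.6 T = -3075.3
T ≈ -2.62 °C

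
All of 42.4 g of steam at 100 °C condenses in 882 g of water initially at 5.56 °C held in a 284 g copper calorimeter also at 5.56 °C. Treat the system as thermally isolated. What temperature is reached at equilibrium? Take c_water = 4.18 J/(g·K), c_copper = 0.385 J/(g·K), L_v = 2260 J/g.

T_f ≈ 33.9 °C

Heat gained plus heat lost sum to zero:
condense steam: −42.4·2260 = −95824
  condensate cools 100→T: 42.4·4.18·(T − 100) = 177.23(T − 100)
  water warms: 882·4.18·(T − 5.56) = 3686.8(T − 5.56)
  copper cup: 284·0.385·(T − 5.56) = 109.34(T − 5.56)
3973.3 T = 95824 + 17723 + 21106 = 134654
T ≈ 33.89 °C, under the boiling point, so the assumption holds.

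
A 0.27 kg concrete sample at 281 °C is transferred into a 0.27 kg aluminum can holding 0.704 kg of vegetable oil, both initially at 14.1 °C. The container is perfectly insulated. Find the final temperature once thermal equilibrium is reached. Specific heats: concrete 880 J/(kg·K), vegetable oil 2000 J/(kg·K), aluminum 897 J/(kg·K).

T_f ≈ 47.7 °C

Net heat exchanged in the isolated system is zero:
0.27*880*(T − 281) + 0.704*2000*(T − 14.1) + 0.27*897*(T − 14.1) = 0
237.6(T − 281) + 1408(T − 14.1) + 242.19(T − 14.1) = 0
1887.8 T = 90033
T = 90033 / 1887.8 = 47.7 °C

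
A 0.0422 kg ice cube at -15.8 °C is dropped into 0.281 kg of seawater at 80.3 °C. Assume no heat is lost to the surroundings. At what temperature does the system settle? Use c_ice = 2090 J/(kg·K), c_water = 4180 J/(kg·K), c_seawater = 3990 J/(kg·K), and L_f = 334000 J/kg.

Energy conservation, ΣQ = 0:
warm ice to 0 °C: 0.0422×2090×(0 − (-15.8)) = 1393.5; latent heat to melt: 0.0422×334000 = 14095; meltwater 0→T: 0.0422×4180×T = 176.4 T; seawater cools: 0.281×3990×(T − 80.3) = 1121.2(T − 80.3)
1297.6 T = 90032 − 15488 = 74543
T ≈ 57.45 °C (positive, so assuming full melt was valid).

T_f ≈ 57.4 °C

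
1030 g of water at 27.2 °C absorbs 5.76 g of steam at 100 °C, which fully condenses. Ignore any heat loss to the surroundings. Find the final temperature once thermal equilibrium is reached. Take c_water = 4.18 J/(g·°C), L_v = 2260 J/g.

Conservation of energy gives ΣQ = 0:
steam→water at 100 °C releases m L_v = 5.76·2260 = 13018; condensed water 100 °C→T: 24.08(T − 100); water warms: 1030·4.18·(T − 27.2) = 4305.4(T − 27.2)
4329.5 T = 13018 + 2407.7 + 117107 = 132532
T ≈ 30.61 °C, under the boiling point, so the assumption holds.

T_f ≈ 30.6 °C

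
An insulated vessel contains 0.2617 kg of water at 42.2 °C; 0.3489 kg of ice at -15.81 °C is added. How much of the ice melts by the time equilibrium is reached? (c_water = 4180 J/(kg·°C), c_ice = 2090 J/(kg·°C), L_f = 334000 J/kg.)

m_melted ≈ 0.104 kg

Heat available from the water dropping to 0 °C: 0.2617·4180·42.2 = 46163 J.
Of that, 0.3489·2090·15.81 = 11529 J goes to bring the ice to 0 °C, leaving 34634 J.
Melting all 0.3489 kg of ice would need 0.3489·334000 = 116533 J.
34634 J < 116533 J, so only part of the ice melts and the system sits at 0 °C.
m_melted·334000 = 34634  ⇒  m_melted ≈ 0.1037 kg.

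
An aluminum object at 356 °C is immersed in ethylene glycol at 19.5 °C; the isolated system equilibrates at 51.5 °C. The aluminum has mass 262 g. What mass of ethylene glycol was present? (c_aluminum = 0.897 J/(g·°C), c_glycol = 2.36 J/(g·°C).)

m ≈ 948 g

Heat gained plus heat lost sum to zero:
262×0.897×(51.5 − 356) + m×2.36×(51.5 − 19.5) = 0
75.52 m = 71562
m = 71562/75.52 ≈ 947.6 g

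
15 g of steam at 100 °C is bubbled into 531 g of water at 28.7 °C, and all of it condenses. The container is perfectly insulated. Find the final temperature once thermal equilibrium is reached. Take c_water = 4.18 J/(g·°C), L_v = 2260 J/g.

Conservation of energy gives ΣQ = 0:
latent heat released on condensation: 15×2260 = 33900
  condensate cools 100→T: 15×4.18×(T − 100) = 62.7(T − 100)
  original water: 2219.6(T − 28.7)
2282.3 T = 33900 + 6270 + 63702 = 103872
T ≈ 45.51 °C, under the boiling point, so the assumption holds.

T_f ≈ 45.5 °C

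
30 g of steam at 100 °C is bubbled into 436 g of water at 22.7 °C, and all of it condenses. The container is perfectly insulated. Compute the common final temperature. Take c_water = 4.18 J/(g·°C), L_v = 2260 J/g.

Sum of m c ΔT and latent-heat terms is zero:
latent heat released on condensation: 30×2260 = 67800
  condensate cools 100→T: 30×4.18×(T − 100) = 125.4(T − 100)
  original water: 1822.5(T − 22.7)
1947.9 T = 67800 + 12540 + 41370 = 121710
T ≈ 62.48 °C — below 100 °C, confirming all the steam condensed.

T_f ≈ 62.5 °C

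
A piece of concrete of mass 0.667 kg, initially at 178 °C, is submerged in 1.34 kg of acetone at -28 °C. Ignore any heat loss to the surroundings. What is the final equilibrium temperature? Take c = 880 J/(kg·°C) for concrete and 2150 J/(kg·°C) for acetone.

T_f ≈ 6.9 °C

Setting the total heat transfer to zero:
0.667×880×(T − 178) + 1.34×2150×(T − (-28)) = 0
3468 T = 23811
T = 23811 / 3468 = 6.87 °C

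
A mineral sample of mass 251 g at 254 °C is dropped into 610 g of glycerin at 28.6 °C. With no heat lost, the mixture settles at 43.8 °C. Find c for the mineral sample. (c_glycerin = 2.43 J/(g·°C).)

c ≈ 0.427 J/(g·°C)

Conservation of energy gives ΣQ = 0:
251×c×(43.8 − 254) + 610×2.43×(43.8 − 28.6) = 0
-52760 c = -22531
c = -22531/-52760 ≈ 0.427 J/(g·°C)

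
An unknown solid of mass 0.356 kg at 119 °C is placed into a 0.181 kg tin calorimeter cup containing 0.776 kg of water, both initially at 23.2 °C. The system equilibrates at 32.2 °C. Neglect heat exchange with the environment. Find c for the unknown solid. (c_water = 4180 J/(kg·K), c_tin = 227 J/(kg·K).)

c ≈ 957 J/(kg·K)

Conservation of energy gives ΣQ = 0:
0.356×c×(32.2 − 119) + 0.776×4180×(32.2 − 23.2) + 0.181×227×(32.2 − 23.2) = 0
-30.9 c = -29563
c = -29563/-30.9 ≈ 956.7 J/(kg·K)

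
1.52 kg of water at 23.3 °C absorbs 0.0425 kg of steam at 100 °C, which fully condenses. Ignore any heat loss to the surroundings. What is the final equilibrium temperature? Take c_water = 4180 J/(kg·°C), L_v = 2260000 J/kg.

T_f ≈ 40.1 °C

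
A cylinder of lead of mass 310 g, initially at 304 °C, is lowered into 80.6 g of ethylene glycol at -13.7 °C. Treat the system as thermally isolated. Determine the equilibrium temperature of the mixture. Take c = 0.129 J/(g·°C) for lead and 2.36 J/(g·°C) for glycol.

T_f ≈ 41.5 °C

|Q_lead| = |Q_glycol|:
310×0.129×(304 − T) = 80.6×2.36×(T − (-13.7))
39.99(304 − T) = 190.22(T − (-13.7))
230.21 T = 9551  ⇒  T ≈ 41.49 °C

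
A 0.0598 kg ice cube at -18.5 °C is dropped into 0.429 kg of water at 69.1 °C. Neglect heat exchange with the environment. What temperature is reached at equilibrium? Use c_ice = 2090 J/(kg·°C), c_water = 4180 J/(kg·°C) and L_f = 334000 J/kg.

T_f ≈ 49.7 °C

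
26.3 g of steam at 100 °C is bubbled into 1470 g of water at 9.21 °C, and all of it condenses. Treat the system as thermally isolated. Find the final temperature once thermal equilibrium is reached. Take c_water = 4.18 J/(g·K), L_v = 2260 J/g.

T_f ≈ 20.3 °C

Taking heat into each body as positive, Σ m c ΔT = 0:
latent heat released on condensation: 26.3×2260 = 59438; condensed water 100 °C→T: 109.93(T − 100); water warms: 1470×4.18×(T − 9.21) = 6144.6(T − 9.21)
6254.5 T = 59438 + 10993 + 56592 = 127023
T ≈ 20.31 °C, under the boiling point, so the assumption holds.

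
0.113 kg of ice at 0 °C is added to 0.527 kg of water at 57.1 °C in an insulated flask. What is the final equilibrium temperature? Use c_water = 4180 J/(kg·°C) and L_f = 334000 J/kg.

Sum of m c ΔT and latent-heat terms is zero:
fusion: m_ice L_f = 0.113·334000 = 37742; warm the meltwater: 472.34 T; water cools: 0.527·4180·(T − 57.1) = 2202.9(T − 57.1)
2675.2 T = 125783 − 37742 = 88041
T ≈ 32.91 °C — above 0 °C, consistent with complete melting.

T_f ≈ 32.9 °C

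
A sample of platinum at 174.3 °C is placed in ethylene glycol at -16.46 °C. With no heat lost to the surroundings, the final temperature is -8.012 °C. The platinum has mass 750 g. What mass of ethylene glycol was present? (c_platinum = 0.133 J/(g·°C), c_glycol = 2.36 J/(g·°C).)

Let T be the final temperature. ΣQ_i = 0:
750×0.133×(-8.012 − 174.3) + m×2.36×(-8.012 − (-16.46)) = 0
19.94 m = 18186
m = 18186/19.94 ≈ 912.1 g

m ≈ 912 g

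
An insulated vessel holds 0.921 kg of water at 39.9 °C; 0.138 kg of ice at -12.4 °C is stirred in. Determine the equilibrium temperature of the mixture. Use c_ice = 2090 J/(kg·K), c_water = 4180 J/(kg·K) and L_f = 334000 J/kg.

Energy balance with sensible and latent terms:
warm ice to 0 °C: 0.138×2090×(0 − (-12.4)) = 3576.4; fusion: m_ice L_f = 0.138×334000 = 46092; warm the meltwater: 576.84 T; water: 3849.8(T − 39.9)
4426.6 T = 153606 − 49668 = 103938
T ≈ 23.48 °C. Since T > 0 °C, the all-ice-melts assumption holds.

T_f ≈ 23.5 °C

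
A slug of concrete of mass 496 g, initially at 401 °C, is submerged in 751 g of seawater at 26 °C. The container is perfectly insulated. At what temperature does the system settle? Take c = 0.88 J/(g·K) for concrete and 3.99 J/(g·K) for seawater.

|Q_concrete| = |Q_seawater|:
496·0.88·(401 − T) = 751·3.99·(T − 26)
436.48(401 − T) = 2996.5(T − 26)
3433 T = 252937  ⇒  T ≈ 73.68 °C

T_f ≈ 73.7 °C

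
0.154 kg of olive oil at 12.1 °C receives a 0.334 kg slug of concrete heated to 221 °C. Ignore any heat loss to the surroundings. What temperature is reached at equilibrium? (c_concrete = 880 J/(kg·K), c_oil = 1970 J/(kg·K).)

T_f ≈ 114.9 °C

T_f = Σ m_i c_i T_i / Σ m_i c_i:
T_f = (293.92×221 + 303.38×12.1) / (293.92 + 303.38)
    = 68627 / 597.3 ≈ 114.90 °C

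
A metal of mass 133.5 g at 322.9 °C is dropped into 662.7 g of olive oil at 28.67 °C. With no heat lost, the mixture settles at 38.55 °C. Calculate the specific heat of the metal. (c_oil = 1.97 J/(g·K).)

Net heat exchanged in the isolated system is zero:
133.5·c·(38.55 − 322.9) + 662.7·1.97·(38.55 − 28.67) = 0
-37961 c = -12899
c = -12899/-37961 ≈ 0.3398 J/(g·K)

c ≈ 0.34 J/(g·K)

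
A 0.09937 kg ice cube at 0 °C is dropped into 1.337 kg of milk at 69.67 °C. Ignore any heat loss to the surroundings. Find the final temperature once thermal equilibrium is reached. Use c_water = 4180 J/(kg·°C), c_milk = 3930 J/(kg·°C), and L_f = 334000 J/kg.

Energy conservation, ΣQ = 0:
latent heat to melt: 0.09937×334000 = 33190; meltwater 0→T: 0.09937×4180×T = 415.37 T; milk cools: 1.337×3930×(T − 69.67) = 5254.4(T − 69.67)
5669.8 T = 366075 − 33190 = 332885
T ≈ 58.71 °C — above 0 °C, consistent with complete melting.

T_f ≈ 58.7 °C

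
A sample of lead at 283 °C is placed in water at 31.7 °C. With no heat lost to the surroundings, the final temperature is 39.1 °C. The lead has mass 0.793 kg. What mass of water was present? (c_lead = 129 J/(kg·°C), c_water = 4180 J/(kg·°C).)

m ≈ 0.807 kg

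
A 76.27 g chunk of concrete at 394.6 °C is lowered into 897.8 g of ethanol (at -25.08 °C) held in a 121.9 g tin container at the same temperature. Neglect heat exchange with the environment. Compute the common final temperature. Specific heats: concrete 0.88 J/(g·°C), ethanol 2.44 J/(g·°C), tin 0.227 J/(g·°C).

T_f ≈ -12.8 °C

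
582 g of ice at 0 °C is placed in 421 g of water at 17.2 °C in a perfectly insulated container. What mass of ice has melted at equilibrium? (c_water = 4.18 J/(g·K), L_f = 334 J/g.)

m_melted ≈ 90.6 g

Cooling the water to 0 °C releases 421×4.18×17.2 = 30268 J.
Fully melting the ice requires m_ice L_f = 582×334 = 194388 J.
30268 J < 194388 J, so only part of the ice melts and the system sits at 0 °C.
Mass melted = 30268/334 ≈ 90.62 g.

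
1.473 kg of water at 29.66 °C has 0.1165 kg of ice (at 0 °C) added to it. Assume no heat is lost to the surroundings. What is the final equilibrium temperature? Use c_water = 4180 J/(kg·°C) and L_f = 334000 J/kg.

T_f ≈ 21.6 °C

Sum of m c ΔT and latent-heat terms is zero:
fusion: m_ice L_f = 0.1165×334000 = 38911; warm the meltwater: 486.97 T; water cools: 1.473×4180×(T − 29.66) = 6157.1(T − 29.66)
6644.1 T = 182621 − 38911 = 143710
T ≈ 21.63 °C. Since T > 0 °C, the all-ice-melts assumption holds.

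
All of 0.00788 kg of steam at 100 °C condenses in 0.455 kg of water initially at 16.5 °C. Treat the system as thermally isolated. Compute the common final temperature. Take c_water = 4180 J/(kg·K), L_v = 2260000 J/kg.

Net heat exchanged in the isolated system is zero:
latent heat released on condensation: 0.00788·2260000 = 17809; condensed water 100 °C→T: 32.94(T − 100); original water: 1901.9(T − 16.5)
1934.8 T = 17809 + 3293.8 + 31381 = 52484
T ≈ 27.13 °C (< 100 °C, so full condensation is consistent).

T_f ≈ 27.1 °C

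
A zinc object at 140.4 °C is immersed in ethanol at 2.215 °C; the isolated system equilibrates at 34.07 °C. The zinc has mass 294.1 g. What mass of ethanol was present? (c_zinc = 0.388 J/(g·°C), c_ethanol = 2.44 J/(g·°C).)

m ≈ 156 g

Energy conservation, ΣQ = 0:
294.1×0.388×(34.07 − 140.4) + m×2.44×(34.07 − 2.215) = 0
77.73 m = 12133
m = 12133/77.73 ≈ 156.1 g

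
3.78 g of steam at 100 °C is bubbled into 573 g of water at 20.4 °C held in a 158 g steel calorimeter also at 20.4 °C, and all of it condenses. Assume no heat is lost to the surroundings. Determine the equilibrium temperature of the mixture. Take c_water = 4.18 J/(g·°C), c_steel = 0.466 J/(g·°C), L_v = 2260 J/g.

T_f ≈ 24.3 °C

Let T be the final temperature. ΣQ_i = 0:
steam→water at 100 °C releases m L_v = 3.78·2260 = 8542.8; condensed water 100 °C→T: 15.8(T − 100); original water: 2395.1(T − 20.4); cup: 73.63(T − 20.4)
2484.6 T = 8542.8 + 1580 + 50363 = 60486
T ≈ 24.34 °C, under the boiling point, so the assumption holds.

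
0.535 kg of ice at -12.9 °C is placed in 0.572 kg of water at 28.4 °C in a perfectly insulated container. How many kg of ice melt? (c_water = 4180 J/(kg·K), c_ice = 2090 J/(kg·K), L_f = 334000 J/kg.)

m_melted ≈ 0.16 kg

Cooling the water to 0 °C releases 0.572×4180×28.4 = 67903 J.
Of that, 0.535×2090×12.9 = 14424 J goes to bring the ice to 0 °C, leaving 53479 J.
Fully melting the ice requires m_ice L_f = 0.535×334000 = 178690 J.
53479 J < 178690 J, so only part of the ice melts and the system sits at 0 °C.
m_melted×334000 = 53479  ⇒  m_melted ≈ 0.1601 kg.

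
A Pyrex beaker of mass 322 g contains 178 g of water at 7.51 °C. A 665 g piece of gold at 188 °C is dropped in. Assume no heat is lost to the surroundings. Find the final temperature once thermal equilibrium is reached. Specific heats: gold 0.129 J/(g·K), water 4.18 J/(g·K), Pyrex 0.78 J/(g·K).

T_f ≈ 21.8 °C

T_f = Σ m_i c_i T_i / Σ m_i c_i:
T_f = (85.78·188 + 744.04·7.51 + 251.16·7.51) / (85.78 + 744.04 + 251.16)
    = 23602 / 1081 ≈ 21.83 °C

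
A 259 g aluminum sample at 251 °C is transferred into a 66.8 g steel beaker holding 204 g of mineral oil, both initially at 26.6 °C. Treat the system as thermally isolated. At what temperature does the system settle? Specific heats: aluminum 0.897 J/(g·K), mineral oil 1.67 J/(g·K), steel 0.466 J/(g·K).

T_f = Σ m_i c_i T_i / Σ m_i c_i:
T_f = (232.32×251 + 340.68×26.6 + 31.13×26.6) / (232.32 + 340.68 + 31.13)
    = 68203 / 604.13 ≈ 112.89 °C

T_f ≈ 112.9 °C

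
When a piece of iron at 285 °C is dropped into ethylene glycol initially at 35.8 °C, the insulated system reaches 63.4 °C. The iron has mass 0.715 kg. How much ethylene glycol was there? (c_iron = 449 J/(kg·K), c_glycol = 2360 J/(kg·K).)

m ≈ 1.09 kg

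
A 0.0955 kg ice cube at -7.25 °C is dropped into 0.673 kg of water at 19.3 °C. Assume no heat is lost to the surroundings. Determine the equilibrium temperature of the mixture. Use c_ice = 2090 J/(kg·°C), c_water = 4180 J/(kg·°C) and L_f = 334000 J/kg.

T_f ≈ 6.5 °C

Conservation of energy gives ΣQ = 0:
ice -7.25→0 °C: 0.0955·2090·7.25 = 1447.1; latent heat to melt: 0.0955·334000 = 31897; meltwater 0→T: 0.0955·4180·T = 399.19 T; water cools: 0.673·4180·(T − 19.3) = 2813.1(T − 19.3)
3212.3 T = 54294 − 33344 = 20950
T ≈ 6.52 °C (positive, so assuming full melt was valid).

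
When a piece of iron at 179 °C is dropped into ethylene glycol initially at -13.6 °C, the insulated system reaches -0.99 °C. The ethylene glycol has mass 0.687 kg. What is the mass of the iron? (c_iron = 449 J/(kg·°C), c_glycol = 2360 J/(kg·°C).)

m ≈ 0.253 kg

|Q_iron| = |Q_glycol|:
m×449×(179 − -0.99) = 0.687×2360×(-0.99 − (-13.6))
80816 m = 20445  ⇒  m ≈ 0.253 kg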